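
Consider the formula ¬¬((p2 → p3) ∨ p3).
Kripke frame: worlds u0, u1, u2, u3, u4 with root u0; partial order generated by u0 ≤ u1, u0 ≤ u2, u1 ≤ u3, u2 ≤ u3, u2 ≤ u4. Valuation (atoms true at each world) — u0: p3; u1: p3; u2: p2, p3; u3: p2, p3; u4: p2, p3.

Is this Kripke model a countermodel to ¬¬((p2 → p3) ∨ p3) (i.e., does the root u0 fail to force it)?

No

u0 ⊩ ¬¬((p2 → p3) ∨ p3): no world accessible from u0 forces ¬((p2 → p3) ∨ p3).
So the root u0 forces ¬¬((p2 → p3) ∨ p3); the model is not a countermodel.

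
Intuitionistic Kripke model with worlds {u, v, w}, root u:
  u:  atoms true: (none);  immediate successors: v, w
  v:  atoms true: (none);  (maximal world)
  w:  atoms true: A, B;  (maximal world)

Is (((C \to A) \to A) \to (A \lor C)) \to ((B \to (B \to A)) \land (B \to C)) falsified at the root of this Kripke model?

u \nVdash (((C \to A) \to A) \to (A \lor C)) \to ((B \to (B \to A)) \land (B \to C)): already at u itself, u \Vdash ((C \to A) \to A) \to (A \lor C) but u \nVdash (B \to (B \to A)) \land (B \to C).
u \nVdash (B \to (B \to A)) \land (B \to C) since u fails B \to C.
So the root u does not force (((C \to A) \to A) \to (A \lor C)) \to ((B \to (B \to A)) \land (B \to C)); the model is a countermodel.

Yes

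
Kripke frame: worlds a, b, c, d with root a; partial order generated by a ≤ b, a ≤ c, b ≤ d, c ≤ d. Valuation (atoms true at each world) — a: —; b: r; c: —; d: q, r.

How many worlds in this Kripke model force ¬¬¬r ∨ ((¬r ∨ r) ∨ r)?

a: does not force it — a ⊮ ¬¬¬r ∨ ((¬r ∨ r) ∨ r): neither disjunct is forced at a.
b: forces it.
c: does not force it — c ⊮ ¬¬¬r ∨ ((¬r ∨ r) ∨ r): neither disjunct is forced at c.
d: forces it.
Worlds forcing the formula: {b, d}.

2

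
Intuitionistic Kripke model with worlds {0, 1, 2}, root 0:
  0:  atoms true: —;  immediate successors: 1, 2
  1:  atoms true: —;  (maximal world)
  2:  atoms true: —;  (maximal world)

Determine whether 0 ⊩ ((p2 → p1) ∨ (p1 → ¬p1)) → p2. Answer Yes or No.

0 ⊮ ((p2 → p1) ∨ (p1 → ¬p1)) → p2: already at 0 itself, 0 ⊩ (p2 → p1) ∨ (p1 → ¬p1) but 0 ⊮ p2.
0 lacks atom p2, so 0 ⊮ p2.

No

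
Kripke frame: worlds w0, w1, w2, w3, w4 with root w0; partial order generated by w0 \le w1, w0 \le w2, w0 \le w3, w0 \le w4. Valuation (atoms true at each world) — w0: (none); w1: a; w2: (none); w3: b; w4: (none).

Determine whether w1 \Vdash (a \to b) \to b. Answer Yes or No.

Yes

w1 \Vdash (a \to b) \to b vacuously: no world accessible from w1 forces the antecedent a \to b.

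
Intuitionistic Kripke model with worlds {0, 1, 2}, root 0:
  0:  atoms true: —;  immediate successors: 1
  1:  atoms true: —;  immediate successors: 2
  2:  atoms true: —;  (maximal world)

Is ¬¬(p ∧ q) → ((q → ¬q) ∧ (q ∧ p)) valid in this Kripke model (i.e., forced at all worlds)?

Yes

0 ⊩ ¬¬(p ∧ q) → ((q → ¬q) ∧ (q ∧ p)) vacuously: no world accessible from 0 forces the antecedent ¬¬(p ∧ q).
Since the root 0 forces ¬¬(p ∧ q) → ((q → ¬q) ∧ (q ∧ p)) and forcing is persistent (monotone upward), every world forces it.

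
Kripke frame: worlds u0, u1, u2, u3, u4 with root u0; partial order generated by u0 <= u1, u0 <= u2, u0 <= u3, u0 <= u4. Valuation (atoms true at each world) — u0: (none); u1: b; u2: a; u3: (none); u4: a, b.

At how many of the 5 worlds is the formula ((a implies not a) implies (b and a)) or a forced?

u0: does not force it — u0 does not force ((a implies not a) implies (b and a)) or a: neither disjunct is forced at u0.
u1: does not force it — u1 does not force ((a implies not a) implies (b and a)) or a: neither disjunct is forced at u1.
u2: forces it.
u3: does not force it — u3 does not force ((a implies not a) implies (b and a)) or a: neither disjunct is forced at u3.
u4: forces it.
Worlds forcing the formula: {u2, u4}.

2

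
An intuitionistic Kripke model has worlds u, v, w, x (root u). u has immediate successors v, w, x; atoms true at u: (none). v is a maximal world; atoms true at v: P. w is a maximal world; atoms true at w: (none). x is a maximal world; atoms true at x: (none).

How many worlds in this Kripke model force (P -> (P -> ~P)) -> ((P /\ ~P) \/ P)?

u: does not force it — u ||-/- (P -> (P -> ~P)) -> ((P /\ ~P) \/ P): at the accessible world w, w ||- P -> (P -> ~P) but w ||-/- (P /\ ~P) \/ P.
v: forces it.
w: does not force it — w ||-/- (P -> (P -> ~P)) -> ((P /\ ~P) \/ P): already at w itself, w ||- P -> (P -> ~P) but w ||-/- (P /\ ~P) \/ P.
x: does not force it.
Worlds forcing the formula: {v}.

1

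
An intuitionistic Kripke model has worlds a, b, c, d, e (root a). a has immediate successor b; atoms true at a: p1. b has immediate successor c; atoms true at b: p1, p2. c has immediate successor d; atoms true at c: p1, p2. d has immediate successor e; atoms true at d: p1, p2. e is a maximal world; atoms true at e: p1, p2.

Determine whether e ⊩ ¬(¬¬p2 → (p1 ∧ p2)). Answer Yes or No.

e ⊮ ¬(¬¬p2 → (p1 ∧ p2)) since e is accessible from e and e ⊩ ¬¬p2 → (p1 ∧ p2).
e ⊩ ¬¬p2 → (p1 ∧ p2): every world accessible from e that forces ¬¬p2 (namely e) also forces p1 ∧ p2.

No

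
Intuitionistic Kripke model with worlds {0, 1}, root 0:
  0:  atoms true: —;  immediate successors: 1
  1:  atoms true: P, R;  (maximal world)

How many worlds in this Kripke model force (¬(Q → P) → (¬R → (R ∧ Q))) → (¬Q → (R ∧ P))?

1

0: does not force it — 0 ⊮ (¬(Q → P) → (¬R → (R ∧ Q))) → (¬Q → (R ∧ P)): already at 0 itself, 0 ⊩ ¬(Q → P) → (¬R → (R ∧ Q)) but 0 ⊮ ¬Q → (R ∧ P).
1: forces it.
Worlds forcing the formula: {1}.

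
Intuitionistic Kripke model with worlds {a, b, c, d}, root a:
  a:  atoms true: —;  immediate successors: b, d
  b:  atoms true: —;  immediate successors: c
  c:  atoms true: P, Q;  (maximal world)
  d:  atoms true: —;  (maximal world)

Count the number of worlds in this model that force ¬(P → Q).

a: does not force it — a ⊮ ¬(P → Q) since a is accessible from a and a ⊩ P → Q.
b: does not force it — b ⊮ ¬(P → Q) since b is accessible from b and b ⊩ P → Q.
c: does not force it — c ⊮ ¬(P → Q) since c is accessible from c and c ⊩ P → Q.
d: does not force it.
Worlds forcing the formula: { }.

0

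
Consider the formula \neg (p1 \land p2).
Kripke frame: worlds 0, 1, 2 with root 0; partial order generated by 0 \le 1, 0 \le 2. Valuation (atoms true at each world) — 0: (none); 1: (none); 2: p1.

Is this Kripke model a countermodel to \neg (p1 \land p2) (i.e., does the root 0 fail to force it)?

0 \Vdash \neg (p1 \land p2): no world accessible from 0 forces p1 \land p2.
So the root 0 forces \neg (p1 \land p2); the model is not a countermodel.

No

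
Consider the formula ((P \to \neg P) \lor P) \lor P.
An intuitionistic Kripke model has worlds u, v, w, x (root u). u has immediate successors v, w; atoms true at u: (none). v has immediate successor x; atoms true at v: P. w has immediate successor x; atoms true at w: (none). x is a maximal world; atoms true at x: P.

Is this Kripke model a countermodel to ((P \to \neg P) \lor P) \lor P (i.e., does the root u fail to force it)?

u \nVdash ((P \to \neg P) \lor P) \lor P: neither disjunct is forced at u.
u \nVdash (P \to \neg P) \lor P: neither disjunct is forced at u.
u \nVdash P \to \neg P: at the accessible world v, v \Vdash P but v \nVdash \neg P.
So the root u does not force ((P \to \neg P) \lor P) \lor P; the model is a countermodel.

Yes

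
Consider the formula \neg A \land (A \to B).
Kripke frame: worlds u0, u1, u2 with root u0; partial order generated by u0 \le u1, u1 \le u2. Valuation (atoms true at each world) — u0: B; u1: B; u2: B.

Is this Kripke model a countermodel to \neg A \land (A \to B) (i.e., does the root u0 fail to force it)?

u0 \Vdash \neg A \land (A \to B) since u0 forces both conjuncts.
So the root u0 forces \neg A \land (A \to B); the model is not a countermodel.

No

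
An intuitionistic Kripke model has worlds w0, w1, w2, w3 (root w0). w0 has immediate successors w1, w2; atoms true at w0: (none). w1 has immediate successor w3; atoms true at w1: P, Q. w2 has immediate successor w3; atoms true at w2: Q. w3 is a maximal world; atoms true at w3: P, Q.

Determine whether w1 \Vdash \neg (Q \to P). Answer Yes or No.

No

w1 \nVdash \neg (Q \to P) since w1 is accessible from w1 and w1 \Vdash Q \to P.
w1 \Vdash Q \to P: every world accessible from w1 that forces Q (namely w1, w3) also forces P.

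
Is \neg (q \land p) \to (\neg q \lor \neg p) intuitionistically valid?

No

This is the constructively invalid direction of De Morgan's law for conjunction, which is not intuitionistically valid.
A Kripke countermodel: worlds u, v, w; order generated by u \le v, u \le w; atoms true at each world — u:{}; v:{q}; w:{p}.
u \nVdash \neg (q \land p) \to (\neg q \lor \neg p): already at u itself, u \Vdash \neg (q \land p) but u \nVdash \neg q \lor \neg p.
u \nVdash \neg q \lor \neg p: neither disjunct is forced at u.
u \nVdash \neg q since v is accessible from u and v \Vdash q.
So the root u does not force the formula.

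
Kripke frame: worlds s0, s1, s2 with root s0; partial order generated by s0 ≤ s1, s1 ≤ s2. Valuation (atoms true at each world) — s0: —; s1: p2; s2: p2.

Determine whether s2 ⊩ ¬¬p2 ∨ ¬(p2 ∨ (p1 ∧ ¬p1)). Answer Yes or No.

Yes

s2 ⊩ ¬¬p2 ∨ ¬(p2 ∨ (p1 ∧ ¬p1)) via the disjunct ¬¬p2.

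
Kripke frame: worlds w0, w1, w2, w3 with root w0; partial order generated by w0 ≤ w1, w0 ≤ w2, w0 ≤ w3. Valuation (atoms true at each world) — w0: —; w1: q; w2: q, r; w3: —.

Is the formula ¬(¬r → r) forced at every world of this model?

No

Not every world: w0 ⊮ ¬(¬r → r).
w0 ⊮ ¬(¬r → r) since w2 is accessible from w0 and w2 ⊩ ¬r → r.
w2 ⊩ ¬r → r vacuously: no world accessible from w2 forces the antecedent ¬r.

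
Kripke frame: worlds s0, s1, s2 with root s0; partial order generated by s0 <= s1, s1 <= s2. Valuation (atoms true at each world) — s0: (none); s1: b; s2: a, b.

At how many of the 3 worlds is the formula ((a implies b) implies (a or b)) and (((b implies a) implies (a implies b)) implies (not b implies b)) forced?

s0: does not force it — s0 does not force ((a implies b) implies (a or b)) and (((b implies a) implies (a implies b)) implies (not b implies b)) since s0 fails (a implies b) implies (a or b).
s1: forces it.
s2: forces it.
Worlds forcing the formula: {s1, s2}.

2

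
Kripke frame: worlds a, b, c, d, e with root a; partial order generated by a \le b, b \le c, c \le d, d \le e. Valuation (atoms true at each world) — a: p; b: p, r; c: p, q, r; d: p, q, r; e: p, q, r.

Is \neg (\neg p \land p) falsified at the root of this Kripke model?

No

a \Vdash \neg (\neg p \land p): no world accessible from a forces \neg p \land p.
So the root a forces \neg (\neg p \land p); the model is not a countermodel.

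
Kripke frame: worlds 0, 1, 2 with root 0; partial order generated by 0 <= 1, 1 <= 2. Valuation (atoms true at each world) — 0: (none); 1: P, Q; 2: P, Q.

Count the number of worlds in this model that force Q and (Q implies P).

0: does not force it — 0 does not force Q and (Q implies P) since 0 fails Q.
1: forces it.
2: forces it.
Worlds forcing the formula: {1, 2}.

2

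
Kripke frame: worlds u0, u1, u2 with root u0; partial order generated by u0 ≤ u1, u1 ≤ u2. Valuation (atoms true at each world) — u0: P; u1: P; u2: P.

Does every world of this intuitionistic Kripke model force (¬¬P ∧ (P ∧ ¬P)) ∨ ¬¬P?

Yes

u0 ⊩ (¬¬P ∧ (P ∧ ¬P)) ∨ ¬¬P via the disjunct ¬¬P.
Since the root u0 forces (¬¬P ∧ (P ∧ ¬P)) ∨ ¬¬P and forcing is persistent (monotone upward), every world forces it.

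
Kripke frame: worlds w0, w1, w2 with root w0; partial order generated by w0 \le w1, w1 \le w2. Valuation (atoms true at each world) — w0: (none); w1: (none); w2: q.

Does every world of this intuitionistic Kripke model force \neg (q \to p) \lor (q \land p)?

Yes

w0 \Vdash \neg (q \to p) \lor (q \land p) via the disjunct \neg (q \to p).
Since the root w0 forces \neg (q \to p) \lor (q \land p) and forcing is persistent (monotone upward), every world forces it.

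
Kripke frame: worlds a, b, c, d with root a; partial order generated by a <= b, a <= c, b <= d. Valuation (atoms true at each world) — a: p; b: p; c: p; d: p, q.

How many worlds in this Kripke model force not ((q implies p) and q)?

1

a: does not force it — a does not force not ((q implies p) and q) since d is accessible from a and d forces (q implies p) and q.
b: does not force it — b does not force not ((q implies p) and q) since d is accessible from b and d forces (q implies p) and q.
c: forces it.
d: does not force it.
Worlds forcing the formula: {c}.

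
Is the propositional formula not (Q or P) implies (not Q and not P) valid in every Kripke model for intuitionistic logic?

Yes

This is a constructively valid De Morgan direction (negated disjunction to conjunction of negations), which is intuitionistically derivable.
From not (Q or P): if Q held then Q or P would, contradiction — so not Q; similarly not P.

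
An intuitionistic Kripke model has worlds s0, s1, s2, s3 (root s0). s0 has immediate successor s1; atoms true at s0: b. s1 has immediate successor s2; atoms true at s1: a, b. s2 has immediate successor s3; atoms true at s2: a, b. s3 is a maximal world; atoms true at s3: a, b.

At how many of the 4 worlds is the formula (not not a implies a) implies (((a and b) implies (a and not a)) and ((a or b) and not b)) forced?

s0: does not force it — s0 does not force (not not a implies a) implies (((a and b) implies (a and not a)) and ((a or b) and not b)): at the accessible world s1, s1 forces not not a implies a but s1 does not force ((a and b) implies (a and not a)) and ((a or b) and not b).
s1: does not force it — s1 does not force (not not a implies a) implies (((a and b) implies (a and not a)) and ((a or b) and not b)): already at s1 itself, s1 forces not not a implies a but s1 does not force ((a and b) implies (a and not a)) and ((a or b) and not b).
s2: does not force it.
s3: does not force it.
Worlds forcing the formula: { }.

0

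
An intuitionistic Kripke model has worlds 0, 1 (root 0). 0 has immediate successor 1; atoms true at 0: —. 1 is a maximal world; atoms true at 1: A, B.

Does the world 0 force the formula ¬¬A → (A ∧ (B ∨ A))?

No

0 ⊮ ¬¬A → (A ∧ (B ∨ A)): already at 0 itself, 0 ⊩ ¬¬A but 0 ⊮ A ∧ (B ∨ A).
0 ⊮ A ∧ (B ∨ A) since 0 fails A.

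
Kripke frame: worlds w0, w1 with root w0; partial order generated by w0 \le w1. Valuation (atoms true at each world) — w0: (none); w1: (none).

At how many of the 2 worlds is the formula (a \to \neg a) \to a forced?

w0: does not force it — w0 \nVdash (a \to \neg a) \to a: already at w0 itself, w0 \Vdash a \to \neg a but w0 \nVdash a.
w1: does not force it.
Worlds forcing the formula: { }.

0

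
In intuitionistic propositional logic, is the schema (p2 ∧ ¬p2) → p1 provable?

This is an instance of ex falso quodlibet, which is intuitionistically derivable.
No world can force both p2 and ¬p2, so the antecedent p2 ∧ ¬p2 is never forced and the implication holds vacuously at every world.

Yes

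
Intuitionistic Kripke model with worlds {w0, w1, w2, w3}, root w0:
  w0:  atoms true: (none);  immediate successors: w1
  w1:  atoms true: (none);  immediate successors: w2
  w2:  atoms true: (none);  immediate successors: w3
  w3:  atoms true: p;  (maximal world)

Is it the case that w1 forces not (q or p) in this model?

No

w1 does not force not (q or p) since w3 is accessible from w1 and w3 forces q or p.
w3 forces q or p via the disjunct p.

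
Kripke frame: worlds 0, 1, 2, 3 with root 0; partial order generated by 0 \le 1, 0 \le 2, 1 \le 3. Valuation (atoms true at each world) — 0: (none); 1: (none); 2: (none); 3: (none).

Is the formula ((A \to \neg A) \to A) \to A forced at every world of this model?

Yes

0 \Vdash ((A \to \neg A) \to A) \to A vacuously: no world accessible from 0 forces the antecedent (A \to \neg A) \to A.
Since the root 0 forces ((A \to \neg A) \to A) \to A and forcing is persistent (monotone upward), every world forces it.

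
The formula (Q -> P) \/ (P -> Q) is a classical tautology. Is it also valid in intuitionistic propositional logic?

This is the Gödel–Dummett linearity axiom, which is not intuitionistically valid.
A Kripke countermodel: worlds w0, w1, w2; order generated by w0 <= w1, w0 <= w2; atoms true at each world — w0:{}; w1:{Q}; w2:{P}.
w0 ||-/- (Q -> P) \/ (P -> Q): neither disjunct is forced at w0.
w0 ||-/- Q -> P: at the accessible world w1, w1 ||- Q but w1 ||-/- P.
w1 lacks atom P, so w1 ||-/- P.
So the root w0 does not force the formula.

No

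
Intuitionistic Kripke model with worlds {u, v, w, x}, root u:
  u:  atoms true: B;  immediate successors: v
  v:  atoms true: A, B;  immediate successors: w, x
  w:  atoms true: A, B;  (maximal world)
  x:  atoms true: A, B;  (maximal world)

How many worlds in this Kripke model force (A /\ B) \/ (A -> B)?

4

u: forces it.
v: forces it.
w: forces it.
x: forces it.
Worlds forcing the formula: {u, v, w, x}.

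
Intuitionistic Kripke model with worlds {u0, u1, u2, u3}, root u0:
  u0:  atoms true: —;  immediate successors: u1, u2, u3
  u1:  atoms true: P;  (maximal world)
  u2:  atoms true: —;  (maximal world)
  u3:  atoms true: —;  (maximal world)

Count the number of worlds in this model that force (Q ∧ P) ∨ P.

u0: does not force it — u0 ⊮ (Q ∧ P) ∨ P: neither disjunct is forced at u0.
u1: forces it.
u2: does not force it — u2 ⊮ (Q ∧ P) ∨ P: neither disjunct is forced at u2.
u3: does not force it — u3 ⊮ (Q ∧ P) ∨ P: neither disjunct is forced at u3.
Worlds forcing the formula: {u1}.

1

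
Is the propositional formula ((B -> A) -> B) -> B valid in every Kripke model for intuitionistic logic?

No

This is Peirce's law, which is not intuitionistically valid.
A Kripke countermodel: worlds u0, u1; order generated by u0 <= u1; atoms true at each world — u0:{}; u1:{B}.
u0 ||-/- ((B -> A) -> B) -> B: already at u0 itself, u0 ||- (B -> A) -> B but u0 ||-/- B.
u0 lacks atom B, so u0 ||-/- B.
So the root u0 does not force the formula.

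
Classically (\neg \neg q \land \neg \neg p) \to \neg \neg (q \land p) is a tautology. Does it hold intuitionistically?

Yes

This is the distribution of double negation over conjunction, which is intuitionistically derivable.
Assume \neg \neg q, \neg \neg p, and \neg (q \land p). From q we'd get \neg p (since q \land p is refuted), contradicting \neg \neg p; so \neg q, contradicting \neg \neg q.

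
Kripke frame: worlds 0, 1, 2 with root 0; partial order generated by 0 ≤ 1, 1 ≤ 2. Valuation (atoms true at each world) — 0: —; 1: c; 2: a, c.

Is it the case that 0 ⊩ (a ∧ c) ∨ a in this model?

No

0 ⊮ (a ∧ c) ∨ a: neither disjunct is forced at 0.
0 ⊮ a ∧ c since 0 fails a.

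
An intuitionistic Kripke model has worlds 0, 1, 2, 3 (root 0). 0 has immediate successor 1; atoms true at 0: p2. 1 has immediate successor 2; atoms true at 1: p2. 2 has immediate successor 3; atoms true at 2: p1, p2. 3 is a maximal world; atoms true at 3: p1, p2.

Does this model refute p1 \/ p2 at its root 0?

0 ||- p1 \/ p2 via the disjunct p2.
So the root 0 forces p1 \/ p2; the model is not a countermodel.

No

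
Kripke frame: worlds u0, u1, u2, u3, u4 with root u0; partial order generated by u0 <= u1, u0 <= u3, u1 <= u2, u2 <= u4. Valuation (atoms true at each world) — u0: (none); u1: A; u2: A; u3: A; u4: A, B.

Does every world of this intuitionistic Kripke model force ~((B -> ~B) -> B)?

No

Not every world: u0 ||-/- ~((B -> ~B) -> B).
u0 ||-/- ~((B -> ~B) -> B) since u1 is accessible from u0 and u1 ||- (B -> ~B) -> B.
u1 ||- (B -> ~B) -> B vacuously: no world accessible from u1 forces the antecedent B -> ~B.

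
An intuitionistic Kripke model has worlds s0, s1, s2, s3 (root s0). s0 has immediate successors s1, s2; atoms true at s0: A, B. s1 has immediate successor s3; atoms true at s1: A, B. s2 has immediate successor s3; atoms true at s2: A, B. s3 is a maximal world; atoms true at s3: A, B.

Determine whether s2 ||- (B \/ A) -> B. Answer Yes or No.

Yes

s2 ||- (B \/ A) -> B: every world accessible from s2 that forces B \/ A (namely s2, s3) also forces B.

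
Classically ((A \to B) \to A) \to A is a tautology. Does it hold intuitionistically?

This is Peirce's law, which is not intuitionistically valid.
A Kripke countermodel: worlds w0, w1; order generated by w0 \le w1; atoms true at each world — w0:{}; w1:{A}.
w0 \nVdash ((A \to B) \to A) \to A: already at w0 itself, w0 \Vdash (A \to B) \to A but w0 \nVdash A.
w0 lacks atom A, so w0 \nVdash A.
So the root w0 does not force the formula.

No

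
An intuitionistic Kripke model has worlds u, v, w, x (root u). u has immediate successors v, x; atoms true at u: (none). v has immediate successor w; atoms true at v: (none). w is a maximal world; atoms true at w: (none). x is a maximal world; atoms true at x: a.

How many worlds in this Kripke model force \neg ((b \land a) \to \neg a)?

0

u: does not force it — u \nVdash \neg ((b \land a) \to \neg a) since u is accessible from u and u \Vdash (b \land a) \to \neg a.
v: does not force it — v \nVdash \neg ((b \land a) \to \neg a) since v is accessible from v and v \Vdash (b \land a) \to \neg a.
w: does not force it.
x: does not force it.
Worlds forcing the formula: { }.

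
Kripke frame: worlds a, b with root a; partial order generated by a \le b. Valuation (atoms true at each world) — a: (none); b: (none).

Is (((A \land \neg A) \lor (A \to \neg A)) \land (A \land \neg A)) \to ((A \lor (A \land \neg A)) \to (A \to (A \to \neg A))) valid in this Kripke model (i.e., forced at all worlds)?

a \Vdash (((A \land \neg A) \lor (A \to \neg A)) \land (A \land \neg A)) \to ((A \lor (A \land \neg A)) \to (A \to (A \to \neg A))) vacuously: no world accessible from a forces the antecedent ((A \land \neg A) \lor (A \to \neg A)) \land (A \land \neg A).
Since the root a forces (((A \land \neg A) \lor (A \to \neg A)) \land (A \land \neg A)) \to ((A \lor (A \land \neg A)) \to (A \to (A \to \neg A))) and forcing is persistent (monotone upward), every world forces it.

Yes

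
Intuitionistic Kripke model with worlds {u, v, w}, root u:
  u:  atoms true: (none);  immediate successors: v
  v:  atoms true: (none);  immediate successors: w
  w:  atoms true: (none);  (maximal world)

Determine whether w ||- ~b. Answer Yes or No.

Yes

w ||- ~b: no world accessible from w forces b.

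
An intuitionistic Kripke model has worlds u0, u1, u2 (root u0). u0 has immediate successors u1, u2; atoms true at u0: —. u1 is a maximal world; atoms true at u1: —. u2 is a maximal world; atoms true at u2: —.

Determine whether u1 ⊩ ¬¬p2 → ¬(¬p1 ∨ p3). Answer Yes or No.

u1 ⊩ ¬¬p2 → ¬(¬p1 ∨ p3) vacuously: no world accessible from u1 forces the antecedent ¬¬p2.

Yes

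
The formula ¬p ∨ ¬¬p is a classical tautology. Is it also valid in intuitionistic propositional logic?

This is the weak law of excluded middle, which is not intuitionistically valid.
A Kripke countermodel: worlds 0, 1, 2; order generated by 0 ≤ 1, 0 ≤ 2; atoms true at each world — 0:{}; 1:{p}; 2:{}.
0 ⊮ ¬p ∨ ¬¬p: neither disjunct is forced at 0.
0 ⊮ ¬p since 1 is accessible from 0 and 1 ⊩ p.
So the root 0 does not force the formula.

No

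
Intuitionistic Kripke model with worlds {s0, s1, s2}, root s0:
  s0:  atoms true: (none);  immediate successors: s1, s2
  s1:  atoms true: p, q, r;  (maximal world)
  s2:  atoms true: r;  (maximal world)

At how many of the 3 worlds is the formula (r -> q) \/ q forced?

s0: does not force it — s0 ||-/- (r -> q) \/ q: neither disjunct is forced at s0.
s1: forces it.
s2: does not force it — s2 ||-/- (r -> q) \/ q: neither disjunct is forced at s2.
Worlds forcing the formula: {s1}.

1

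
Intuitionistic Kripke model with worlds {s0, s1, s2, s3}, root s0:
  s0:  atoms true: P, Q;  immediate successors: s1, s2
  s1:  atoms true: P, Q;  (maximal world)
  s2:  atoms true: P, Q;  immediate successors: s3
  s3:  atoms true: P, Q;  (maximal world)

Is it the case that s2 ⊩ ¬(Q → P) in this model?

No

s2 ⊮ ¬(Q → P) since s2 is accessible from s2 and s2 ⊩ Q → P.
s2 ⊩ Q → P: every world accessible from s2 that forces Q (namely s2, s3) also forces P.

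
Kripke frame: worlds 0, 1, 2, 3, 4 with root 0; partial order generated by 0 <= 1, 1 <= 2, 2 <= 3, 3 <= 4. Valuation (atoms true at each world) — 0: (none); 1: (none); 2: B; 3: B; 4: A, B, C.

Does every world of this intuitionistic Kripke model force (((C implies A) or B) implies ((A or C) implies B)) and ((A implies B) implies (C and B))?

Not every world: 0 does not force (((C implies A) or B) implies ((A or C) implies B)) and ((A implies B) implies (C and B)).
0 does not force (((C implies A) or B) implies ((A or C) implies B)) and ((A implies B) implies (C and B)) since 0 fails (A implies B) implies (C and B).

No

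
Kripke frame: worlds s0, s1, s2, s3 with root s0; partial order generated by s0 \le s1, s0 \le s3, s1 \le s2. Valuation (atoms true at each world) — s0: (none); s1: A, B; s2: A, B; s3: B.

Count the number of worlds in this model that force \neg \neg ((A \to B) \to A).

s0: does not force it — s0 \nVdash \neg \neg ((A \to B) \to A) since s3 is accessible from s0 and s3 \Vdash \neg ((A \to B) \to A).
s1: forces it.
s2: forces it.
s3: does not force it — s3 \nVdash \neg \neg ((A \to B) \to A) since s3 is accessible from s3 and s3 \Vdash \neg ((A \to B) \to A).
Worlds forcing the formula: {s1, s2}.

2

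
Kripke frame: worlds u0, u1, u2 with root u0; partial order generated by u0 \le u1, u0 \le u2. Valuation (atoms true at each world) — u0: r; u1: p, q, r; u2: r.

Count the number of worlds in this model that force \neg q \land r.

1

u0: does not force it — u0 \nVdash \neg q \land r since u0 fails \neg q.
u1: does not force it — u1 \nVdash \neg q \land r since u1 fails \neg q.
u2: forces it.
Worlds forcing the formula: {u2}.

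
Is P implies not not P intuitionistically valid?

Yes

This is double-negation introduction, which is intuitionistically derivable.
If a world forces P then every accessible world forces P (persistence), so none forces not P; hence not not P.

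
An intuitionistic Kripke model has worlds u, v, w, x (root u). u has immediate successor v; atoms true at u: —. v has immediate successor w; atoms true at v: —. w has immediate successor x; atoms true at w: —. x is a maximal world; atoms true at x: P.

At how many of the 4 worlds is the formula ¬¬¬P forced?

0

u: does not force it — u ⊮ ¬¬¬P since u is accessible from u and u ⊩ ¬¬P.
v: does not force it.
w: does not force it.
x: does not force it.
Worlds forcing the formula: { }.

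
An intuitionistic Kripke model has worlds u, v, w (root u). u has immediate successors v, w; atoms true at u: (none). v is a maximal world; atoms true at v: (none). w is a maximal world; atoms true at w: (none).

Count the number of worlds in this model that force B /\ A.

0

u: does not force it — u ||-/- B /\ A since u fails B.
v: does not force it — v ||-/- B /\ A since v fails B.
w: does not force it.
Worlds forcing the formula: { }.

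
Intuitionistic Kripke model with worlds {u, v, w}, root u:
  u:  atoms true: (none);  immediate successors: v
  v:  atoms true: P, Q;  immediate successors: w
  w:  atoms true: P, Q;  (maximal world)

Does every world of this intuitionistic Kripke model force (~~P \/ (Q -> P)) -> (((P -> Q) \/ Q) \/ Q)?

u ||- (~~P \/ (Q -> P)) -> (((P -> Q) \/ Q) \/ Q): every world accessible from u that forces ~~P \/ (Q -> P) (namely u, v, w) also forces ((P -> Q) \/ Q) \/ Q.
Since the root u forces (~~P \/ (Q -> P)) -> (((P -> Q) \/ Q) \/ Q) and forcing is persistent (monotone upward), every world forces it.

Yes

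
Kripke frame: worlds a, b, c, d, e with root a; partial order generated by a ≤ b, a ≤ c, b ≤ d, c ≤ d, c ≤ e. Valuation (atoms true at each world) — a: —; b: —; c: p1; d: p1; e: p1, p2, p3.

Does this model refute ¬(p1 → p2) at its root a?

a ⊮ ¬(p1 → p2) since e is accessible from a and e ⊩ p1 → p2.
e ⊩ p1 → p2: every world accessible from e that forces p1 (namely e) also forces p2.
So the root a does not force ¬(p1 → p2); the model is a countermodel.

Yes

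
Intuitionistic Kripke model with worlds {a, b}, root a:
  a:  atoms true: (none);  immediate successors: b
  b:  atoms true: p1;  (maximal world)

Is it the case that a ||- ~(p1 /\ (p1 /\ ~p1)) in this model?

Yes

a ||- ~(p1 /\ (p1 /\ ~p1)): no world accessible from a forces p1 /\ (p1 /\ ~p1).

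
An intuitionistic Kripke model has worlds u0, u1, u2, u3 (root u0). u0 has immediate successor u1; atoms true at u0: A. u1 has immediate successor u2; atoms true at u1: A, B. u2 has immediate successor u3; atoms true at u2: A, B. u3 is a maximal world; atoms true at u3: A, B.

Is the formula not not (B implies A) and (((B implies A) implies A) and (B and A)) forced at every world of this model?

No

Not every world: u0 does not force not not (B implies A) and (((B implies A) implies A) and (B and A)).
u0 does not force not not (B implies A) and (((B implies A) implies A) and (B and A)) since u0 fails ((B implies A) implies A) and (B and A).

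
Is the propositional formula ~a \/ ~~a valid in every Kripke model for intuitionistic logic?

This is the weak law of excluded middle, which is not intuitionistically valid.
A Kripke countermodel: worlds 0, 1, 2; order generated by 0 <= 1, 0 <= 2; atoms true at each world — 0:{}; 1:{a}; 2:{}.
0 ||-/- ~a \/ ~~a: neither disjunct is forced at 0.
0 ||-/- ~a since 1 is accessible from 0 and 1 ||- a.
So the root 0 does not force the formula.

No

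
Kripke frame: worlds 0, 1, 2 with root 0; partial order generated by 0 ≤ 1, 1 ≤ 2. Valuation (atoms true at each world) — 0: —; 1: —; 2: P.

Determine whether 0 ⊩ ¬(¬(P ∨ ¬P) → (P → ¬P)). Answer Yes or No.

0 ⊮ ¬(¬(P ∨ ¬P) → (P → ¬P)) since 0 is accessible from 0 and 0 ⊩ ¬(P ∨ ¬P) → (P → ¬P).
0 ⊩ ¬(P ∨ ¬P) → (P → ¬P) vacuously: no world accessible from 0 forces the antecedent ¬(P ∨ ¬P).

No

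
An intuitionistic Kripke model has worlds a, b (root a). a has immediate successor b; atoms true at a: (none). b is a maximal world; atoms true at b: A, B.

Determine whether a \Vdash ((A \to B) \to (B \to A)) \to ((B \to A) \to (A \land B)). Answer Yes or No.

a \nVdash ((A \to B) \to (B \to A)) \to ((B \to A) \to (A \land B)): already at a itself, a \Vdash (A \to B) \to (B \to A) but a \nVdash (B \to A) \to (A \land B).
a \nVdash (B \to A) \to (A \land B): already at a itself, a \Vdash B \to A but a \nVdash A \land B.
a \nVdash A \land B since a fails A.

No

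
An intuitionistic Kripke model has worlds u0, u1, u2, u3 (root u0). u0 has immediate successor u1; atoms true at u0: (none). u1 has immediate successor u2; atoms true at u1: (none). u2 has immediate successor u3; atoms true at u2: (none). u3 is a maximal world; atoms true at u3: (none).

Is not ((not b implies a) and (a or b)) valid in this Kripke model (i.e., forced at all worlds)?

Yes

u0 forces not ((not b implies a) and (a or b)): no world accessible from u0 forces (not b implies a) and (a or b).
Since the root u0 forces not ((not b implies a) and (a or b)) and forcing is persistent (monotone upward), every world forces it.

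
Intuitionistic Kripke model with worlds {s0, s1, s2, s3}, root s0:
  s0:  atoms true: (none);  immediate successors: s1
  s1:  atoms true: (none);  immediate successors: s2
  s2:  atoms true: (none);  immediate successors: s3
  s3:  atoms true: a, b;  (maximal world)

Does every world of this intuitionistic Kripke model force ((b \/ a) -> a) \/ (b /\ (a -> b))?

s0 ||- ((b \/ a) -> a) \/ (b /\ (a -> b)) via the disjunct (b \/ a) -> a.
Since the root s0 forces ((b \/ a) -> a) \/ (b /\ (a -> b)) and forcing is persistent (monotone upward), every world forces it.

Yes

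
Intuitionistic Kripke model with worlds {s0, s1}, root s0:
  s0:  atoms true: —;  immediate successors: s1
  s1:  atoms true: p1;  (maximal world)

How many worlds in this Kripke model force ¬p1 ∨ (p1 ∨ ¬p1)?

1

s0: does not force it — s0 ⊮ ¬p1 ∨ (p1 ∨ ¬p1): neither disjunct is forced at s0.
s1: forces it.
Worlds forcing the formula: {s1}.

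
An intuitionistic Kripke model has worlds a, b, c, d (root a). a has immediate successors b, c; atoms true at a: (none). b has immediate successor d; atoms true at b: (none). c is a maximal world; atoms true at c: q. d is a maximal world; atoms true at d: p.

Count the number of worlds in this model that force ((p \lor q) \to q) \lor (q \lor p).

a: does not force it — a \nVdash ((p \lor q) \to q) \lor (q \lor p): neither disjunct is forced at a.
b: does not force it.
c: forces it.
d: forces it.
Worlds forcing the formula: {c, d}.

2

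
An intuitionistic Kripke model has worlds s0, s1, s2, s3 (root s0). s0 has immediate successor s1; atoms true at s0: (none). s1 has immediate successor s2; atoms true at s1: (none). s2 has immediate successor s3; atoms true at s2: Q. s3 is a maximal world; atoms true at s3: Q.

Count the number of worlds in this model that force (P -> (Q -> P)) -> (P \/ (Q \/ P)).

2

s0: does not force it — s0 ||-/- (P -> (Q -> P)) -> (P \/ (Q \/ P)): already at s0 itself, s0 ||- P -> (Q -> P) but s0 ||-/- P \/ (Q \/ P).
s1: does not force it — s1 ||-/- (P -> (Q -> P)) -> (P \/ (Q \/ P)): already at s1 itself, s1 ||- P -> (Q -> P) but s1 ||-/- P \/ (Q \/ P).
s2: forces it.
s3: forces it.
Worlds forcing the formula: {s2, s3}.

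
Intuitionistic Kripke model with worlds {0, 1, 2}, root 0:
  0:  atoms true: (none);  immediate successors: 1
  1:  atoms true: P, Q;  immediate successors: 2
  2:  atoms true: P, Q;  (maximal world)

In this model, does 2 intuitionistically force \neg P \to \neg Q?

2 \Vdash \neg P \to \neg Q vacuously: no world accessible from 2 forces the antecedent \neg P.

Yes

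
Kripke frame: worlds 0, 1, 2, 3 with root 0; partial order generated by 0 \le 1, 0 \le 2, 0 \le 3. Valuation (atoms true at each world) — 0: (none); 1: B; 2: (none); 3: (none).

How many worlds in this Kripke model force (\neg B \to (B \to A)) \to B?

1

0: does not force it — 0 \nVdash (\neg B \to (B \to A)) \to B: already at 0 itself, 0 \Vdash \neg B \to (B \to A) but 0 \nVdash B.
1: forces it.
2: does not force it.
3: does not force it.
Worlds forcing the formula: {1}.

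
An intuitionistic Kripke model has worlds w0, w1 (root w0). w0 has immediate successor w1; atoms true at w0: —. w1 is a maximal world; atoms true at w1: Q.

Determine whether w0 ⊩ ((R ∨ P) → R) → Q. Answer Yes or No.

No

w0 ⊮ ((R ∨ P) → R) → Q: already at w0 itself, w0 ⊩ (R ∨ P) → R but w0 ⊮ Q.
w0 lacks atom Q, so w0 ⊮ Q.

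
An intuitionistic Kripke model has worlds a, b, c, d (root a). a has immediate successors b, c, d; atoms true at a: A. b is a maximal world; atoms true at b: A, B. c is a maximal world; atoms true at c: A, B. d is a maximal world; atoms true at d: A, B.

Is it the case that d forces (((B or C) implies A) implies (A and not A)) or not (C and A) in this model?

d forces (((B or C) implies A) implies (A and not A)) or not (C and A) via the disjunct not (C and A).

Yes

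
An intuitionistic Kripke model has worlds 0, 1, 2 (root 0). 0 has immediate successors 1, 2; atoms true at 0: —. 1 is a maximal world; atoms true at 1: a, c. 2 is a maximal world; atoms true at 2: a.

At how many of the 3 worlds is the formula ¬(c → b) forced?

0: does not force it — 0 ⊮ ¬(c → b) since 2 is accessible from 0 and 2 ⊩ c → b.
1: forces it.
2: does not force it.
Worlds forcing the formula: {1}.

1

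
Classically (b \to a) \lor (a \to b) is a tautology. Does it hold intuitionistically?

This is the Gödel–Dummett linearity axiom, which is not intuitionistically valid.
A Kripke countermodel: worlds u0, u1, u2; order generated by u0 \le u1, u0 \le u2; atoms true at each world — u0:{}; u1:{b}; u2:{a}.
u0 \nVdash (b \to a) \lor (a \to b): neither disjunct is forced at u0.
u0 \nVdash b \to a: at the accessible world u1, u1 \Vdash b but u1 \nVdash a.
u1 lacks atom a, so u1 \nVdash a.
So the root u0 does not force the formula.

No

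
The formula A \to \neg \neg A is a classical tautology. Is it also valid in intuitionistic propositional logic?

Yes

This is double-negation introduction, which is intuitionistically derivable.
If a world forces A then every accessible world forces A (persistence), so none forces \neg A; hence \neg \neg A.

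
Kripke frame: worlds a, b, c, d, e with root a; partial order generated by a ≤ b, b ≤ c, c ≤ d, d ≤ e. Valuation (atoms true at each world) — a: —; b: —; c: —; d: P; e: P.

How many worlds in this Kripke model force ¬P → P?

a: forces it.
b: forces it.
c: forces it.
d: forces it.
e: forces it.
Worlds forcing the formula: {a, b, c, d, e}.

5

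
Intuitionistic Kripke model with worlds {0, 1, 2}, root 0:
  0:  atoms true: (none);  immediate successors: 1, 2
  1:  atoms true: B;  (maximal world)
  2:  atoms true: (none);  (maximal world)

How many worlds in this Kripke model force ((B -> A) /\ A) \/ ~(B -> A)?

1

0: does not force it — 0 ||-/- ((B -> A) /\ A) \/ ~(B -> A): neither disjunct is forced at 0.
1: forces it.
2: does not force it — 2 ||-/- ((B -> A) /\ A) \/ ~(B -> A): neither disjunct is forced at 2.
Worlds forcing the formula: {1}.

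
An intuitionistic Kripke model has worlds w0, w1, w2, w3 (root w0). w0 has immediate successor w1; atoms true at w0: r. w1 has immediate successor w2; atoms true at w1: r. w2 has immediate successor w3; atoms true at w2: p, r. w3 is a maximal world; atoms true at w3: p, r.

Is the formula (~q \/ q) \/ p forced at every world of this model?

Yes

w0 ||- (~q \/ q) \/ p via the disjunct ~q \/ q.
Since the root w0 forces (~q \/ q) \/ p and forcing is persistent (monotone upward), every world forces it.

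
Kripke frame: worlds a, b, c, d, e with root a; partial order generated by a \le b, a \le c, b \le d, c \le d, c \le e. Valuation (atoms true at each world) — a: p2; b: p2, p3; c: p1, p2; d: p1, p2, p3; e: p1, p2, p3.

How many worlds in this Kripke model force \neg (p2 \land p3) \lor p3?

3

a: does not force it — a \nVdash \neg (p2 \land p3) \lor p3: neither disjunct is forced at a.
b: forces it.
c: does not force it — c \nVdash \neg (p2 \land p3) \lor p3: neither disjunct is forced at c.
d: forces it.
e: forces it.
Worlds forcing the formula: {b, d, e}.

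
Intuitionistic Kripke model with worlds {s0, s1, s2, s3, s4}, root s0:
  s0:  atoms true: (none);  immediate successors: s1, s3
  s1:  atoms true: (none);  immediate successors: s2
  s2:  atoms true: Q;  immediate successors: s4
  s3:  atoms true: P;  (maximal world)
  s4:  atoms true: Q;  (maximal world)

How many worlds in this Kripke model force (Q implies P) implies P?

5

s0: forces it.
s1: forces it.
s2: forces it.
s3: forces it.
s4: forces it.
Worlds forcing the formula: {s0, s1, s2, s3, s4}.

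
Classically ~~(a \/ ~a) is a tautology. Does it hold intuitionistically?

This is the double negation of excluded middle, which is intuitionistically derivable.
Assuming ~(a \/ ~a): from a we'd get a \/ ~a, so ~a; but then a \/ ~a again — contradiction. Hence ~~(a \/ ~a).

Yes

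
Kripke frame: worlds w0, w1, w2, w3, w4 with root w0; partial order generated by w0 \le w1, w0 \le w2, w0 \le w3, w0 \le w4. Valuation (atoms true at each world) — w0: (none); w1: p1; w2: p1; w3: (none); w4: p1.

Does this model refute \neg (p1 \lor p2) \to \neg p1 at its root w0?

w0 \Vdash \neg (p1 \lor p2) \to \neg p1: every world accessible from w0 that forces \neg (p1 \lor p2) (namely w3) also forces \neg p1.
So the root w0 forces \neg (p1 \lor p2) \to \neg p1; the model is not a countermodel.

No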